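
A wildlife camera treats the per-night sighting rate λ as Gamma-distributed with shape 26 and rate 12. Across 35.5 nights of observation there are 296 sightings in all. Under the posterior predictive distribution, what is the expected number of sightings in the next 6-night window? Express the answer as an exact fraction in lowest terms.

3864/95

Total count 296 over total exposure 35.5 nights.
Conjugate update: add total count to the shape and total exposure to the rate, giving Gamma(322, 95/2).
Predictive mean over a 6-night window = T·E[λ|data] = 6·322/(95/2) = 3864/95.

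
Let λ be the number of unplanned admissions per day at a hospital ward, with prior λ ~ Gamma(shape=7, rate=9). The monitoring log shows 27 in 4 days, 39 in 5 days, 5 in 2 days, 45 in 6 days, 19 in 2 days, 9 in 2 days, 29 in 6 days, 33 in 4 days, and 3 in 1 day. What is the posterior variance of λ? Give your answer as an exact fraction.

216/1681

Total count: 27 + 39 + 5 + 45 + 19 + 9 + 29 + 33 + 3 = 209.
Total exposure: 4 + 5 + 2 + 6 + 2 + 2 + 6 + 4 + 1 = 32 days.
By Gamma–Poisson conjugacy, the posterior is Gamma(α + Σx, β + Σt) = Gamma(7 + 209, 9 + 32) = Gamma(216, 41).
Posterior variance = α'/β'² = 216/1681.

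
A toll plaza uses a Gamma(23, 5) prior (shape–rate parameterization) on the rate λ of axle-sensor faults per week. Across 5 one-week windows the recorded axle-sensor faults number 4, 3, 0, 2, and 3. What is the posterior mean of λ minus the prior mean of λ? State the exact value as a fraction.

-11/10

Total count: 4 + 3 + 0 + 2 + 3 = 12.
Total exposure: 5 weeks.
Gamma(α, β) with Poisson data over total exposure Σt gives posterior Gamma(α+Σx, β+Σt) = Gamma(35, 10).
Posterior mean = 35/10 = 7/2; prior mean = 23/5 = 23/5. Difference = 7/2 − 23/5 = -11/10.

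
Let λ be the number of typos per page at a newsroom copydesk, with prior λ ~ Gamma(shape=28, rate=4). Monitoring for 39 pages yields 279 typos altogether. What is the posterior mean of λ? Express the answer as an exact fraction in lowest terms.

307/43

Total count 279 over total exposure 39 pages.
Posterior: α' = 28 + 279 = 307, β' = 4 + 39 = 43.
Posterior mean = α'/β' = 307/43.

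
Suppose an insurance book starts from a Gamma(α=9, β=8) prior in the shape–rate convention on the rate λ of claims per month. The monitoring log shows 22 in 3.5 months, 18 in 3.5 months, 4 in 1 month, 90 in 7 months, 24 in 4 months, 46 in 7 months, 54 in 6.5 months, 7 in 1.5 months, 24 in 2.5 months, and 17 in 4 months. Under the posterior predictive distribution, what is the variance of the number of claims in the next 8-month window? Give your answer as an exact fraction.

569520/9409

Total count: 22 + 18 + 4 + 90 + 24 + 46 + 54 + 7 + 24 + 17 = 306.
Total exposure: 3.5 + 3.5 + 1 + 7 + 4 + 7 + 6.5 + 1.5 + 2.5 + 4 = 40.5 months.
By Gamma–Poisson conjugacy, the posterior is Gamma(α + Σx, β + Σt) = Gamma(9 + 306, 8 + 40.5) = Gamma(315, 97/2).
The posterior predictive for a window of length T is Negative Binomial with variance T·α'·(β'+T)/β'² = 8·315·(113/2)/(9409/4) = 569520/9409.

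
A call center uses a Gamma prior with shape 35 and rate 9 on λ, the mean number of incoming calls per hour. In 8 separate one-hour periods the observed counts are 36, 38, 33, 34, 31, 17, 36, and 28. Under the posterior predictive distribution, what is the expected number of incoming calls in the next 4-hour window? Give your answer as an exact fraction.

Total count: 36 + 38 + 33 + 34 + 31 + 17 + 36 + 28 = 253.
Total exposure: 8 hours.
Posterior: α' = 35 + 253 = 288, β' = 9 + 8 = 17.
Predictive mean over a 4-hour window = T·E[λ|data] = 4·288/17 = 1152/17.

1152/17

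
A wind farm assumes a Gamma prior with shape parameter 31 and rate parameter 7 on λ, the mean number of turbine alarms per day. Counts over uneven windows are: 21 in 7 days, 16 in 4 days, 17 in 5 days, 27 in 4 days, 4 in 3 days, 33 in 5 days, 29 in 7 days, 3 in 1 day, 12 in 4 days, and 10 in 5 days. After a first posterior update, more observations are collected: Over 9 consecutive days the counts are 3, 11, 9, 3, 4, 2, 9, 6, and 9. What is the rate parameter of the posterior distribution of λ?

61

Total count: 21 + 16 + 17 + 27 + 4 + 33 + 29 + 3 + 12 + 10 = 172.
Total exposure: 7 + 4 + 5 + 4 + 3 + 5 + 7 + 1 + 4 + 5 = 45 days.
After the first batch: Gamma(31 + 172, 7 + 45) = Gamma(203, 52).
Total count: 3 + 11 + 9 + 3 + 4 + 2 + 9 + 6 + 9 = 56.
Total exposure: 9 days.
After the second batch: Gamma(203 + 56, 52 + 9) = Gamma(259, 61).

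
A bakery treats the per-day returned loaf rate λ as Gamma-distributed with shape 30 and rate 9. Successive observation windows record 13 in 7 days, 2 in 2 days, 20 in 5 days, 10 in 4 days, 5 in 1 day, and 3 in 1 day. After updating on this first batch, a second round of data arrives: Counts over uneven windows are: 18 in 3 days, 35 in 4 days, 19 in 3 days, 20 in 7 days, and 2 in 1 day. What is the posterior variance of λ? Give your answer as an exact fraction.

177/2209

Total count: 13 + 2 + 20 + 10 + 5 + 3 = 53.
Total exposure: 7 + 2 + 5 + 4 + 1 + 1 = 20 days.
After the first batch: Gamma(30 + 53, 9 + 20) = Gamma(83, 29).
Total count: 18 + 35 + 19 + 20 + 2 = 94.
Total exposure: 3 + 4 + 3 + 7 + 1 = 18 days.
After the second batch: Gamma(83 + 94, 29 + 18) = Gamma(177, 47).
Posterior variance = α'/β'² = 177/2209.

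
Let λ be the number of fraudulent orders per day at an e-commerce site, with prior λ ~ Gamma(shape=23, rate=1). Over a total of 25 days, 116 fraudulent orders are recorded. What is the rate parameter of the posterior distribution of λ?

26

Total count 116 over total exposure 25 days.
Conjugate update: add total count to the shape and total exposure to the rate, giving Gamma(139, 26).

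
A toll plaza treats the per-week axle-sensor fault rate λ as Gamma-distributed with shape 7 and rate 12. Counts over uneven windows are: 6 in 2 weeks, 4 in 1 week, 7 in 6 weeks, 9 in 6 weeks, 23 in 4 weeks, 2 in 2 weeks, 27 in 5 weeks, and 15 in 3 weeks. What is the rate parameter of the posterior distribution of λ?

41

Total count: 6 + 4 + 7 + 9 + 23 + 2 + 27 + 15 = 93.
Total exposure: 2 + 1 + 6 + 6 + 4 + 2 + 5 + 3 = 29 weeks.
By Gamma–Poisson conjugacy, the posterior is Gamma(α + Σx, β + Σt) = Gamma(7 + 93, 12 + 29) = Gamma(100, 41).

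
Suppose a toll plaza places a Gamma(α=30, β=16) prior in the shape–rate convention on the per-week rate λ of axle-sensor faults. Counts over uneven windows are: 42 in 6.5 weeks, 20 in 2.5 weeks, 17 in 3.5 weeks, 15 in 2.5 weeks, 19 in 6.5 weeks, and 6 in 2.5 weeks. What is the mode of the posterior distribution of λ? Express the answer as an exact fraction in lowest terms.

37/10

Total count: 42 + 20 + 17 + 15 + 19 + 6 = 119.
Total exposure: 6.5 + 2.5 + 3.5 + 2.5 + 6.5 + 2.5 = 24 weeks.
By Gamma–Poisson conjugacy, the posterior is Gamma(α + Σx, β + Σt) = Gamma(30 + 119, 16 + 24) = Gamma(149, 40).
Posterior mode = (α'−1)/β' = 148/40 = 37/10.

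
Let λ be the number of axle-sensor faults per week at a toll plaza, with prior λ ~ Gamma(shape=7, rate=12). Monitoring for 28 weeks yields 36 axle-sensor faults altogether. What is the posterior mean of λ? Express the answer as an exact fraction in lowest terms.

43/40

Total count 36 over total exposure 28 weeks.
By Gamma–Poisson conjugacy, the posterior is Gamma(α + Σx, β + Σt) = Gamma(7 + 36, 12 + 28) = Gamma(43, 40).
Posterior mean = α'/β' = 43/40.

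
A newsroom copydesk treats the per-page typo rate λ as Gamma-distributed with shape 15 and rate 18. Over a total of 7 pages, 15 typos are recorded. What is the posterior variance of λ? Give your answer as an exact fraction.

6/125

Total count 15 over total exposure 7 pages.
By Gamma–Poisson conjugacy, the posterior is Gamma(α + Σx, β + Σt) = Gamma(15 + 15, 18 + 7) = Gamma(30, 25).
Posterior variance = α'/β'² = 30/625 = 6/125.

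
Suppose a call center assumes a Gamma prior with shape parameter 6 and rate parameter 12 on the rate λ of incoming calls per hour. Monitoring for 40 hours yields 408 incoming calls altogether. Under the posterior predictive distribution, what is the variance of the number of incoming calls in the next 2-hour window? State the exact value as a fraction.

Total count 408 over total exposure 40 hours.
Gamma(α, β) with Poisson data over total exposure Σt gives posterior Gamma(α+Σx, β+Σt) = Gamma(414, 52).
The posterior predictive for a window of length T is Negative Binomial with variance T·α'·(β'+T)/β'² = 2·414·54/2704 = 5589/338.

5589/338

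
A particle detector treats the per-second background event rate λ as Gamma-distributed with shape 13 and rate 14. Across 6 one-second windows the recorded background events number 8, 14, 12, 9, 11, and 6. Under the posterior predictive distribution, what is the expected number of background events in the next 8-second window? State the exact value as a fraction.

Total count: 8 + 14 + 12 + 9 + 11 + 6 = 60.
Total exposure: 6 seconds.
By Gamma–Poisson conjugacy, the posterior is Gamma(α + Σx, β + Σt) = Gamma(13 + 60, 14 + 6) = Gamma(73, 20).
Predictive mean over an 8-second window = T·E[λ|data] = 8·73/20 = 146/5.

146/5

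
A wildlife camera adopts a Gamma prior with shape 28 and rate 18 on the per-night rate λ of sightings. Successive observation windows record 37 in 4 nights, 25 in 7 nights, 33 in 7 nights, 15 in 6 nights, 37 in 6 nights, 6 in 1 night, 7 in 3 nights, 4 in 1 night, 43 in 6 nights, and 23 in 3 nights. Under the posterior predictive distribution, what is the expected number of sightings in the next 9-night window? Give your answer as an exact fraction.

Total count: 37 + 25 + 33 + 15 + 37 + 6 + 7 + 4 + 43 + 23 = 230.
Total exposure: 4 + 7 + 7 + 6 + 6 + 1 + 3 + 1 + 6 + 3 = 44 nights.
Conjugate update: add total count to the shape and total exposure to the rate, giving Gamma(258, 62).
Predictive mean over a 9-night window = T·E[λ|data] = 9·258/62 = 1161/31.

1161/31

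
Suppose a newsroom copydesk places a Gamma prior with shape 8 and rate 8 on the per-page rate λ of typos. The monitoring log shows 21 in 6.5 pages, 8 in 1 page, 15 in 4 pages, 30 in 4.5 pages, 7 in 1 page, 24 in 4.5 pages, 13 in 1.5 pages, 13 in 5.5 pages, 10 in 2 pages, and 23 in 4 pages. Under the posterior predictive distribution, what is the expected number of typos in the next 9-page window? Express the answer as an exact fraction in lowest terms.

3096/85

Total count: 21 + 8 + 15 + 30 + 7 + 24 + 13 + 13 + 10 + 23 = 164.
Total exposure: 6.5 + 1 + 4 + 4.5 + 1 + 4.5 + 1.5 + 5.5 + 2 + 4 = 34.5 pages.
Gamma(α, β) with Poisson data over total exposure Σt gives posterior Gamma(α+Σx, β+Σt) = Gamma(172, 85/2).
Predictive mean over a 9-page window = T·E[λ|data] = 9·172/(85/2) = 3096/85.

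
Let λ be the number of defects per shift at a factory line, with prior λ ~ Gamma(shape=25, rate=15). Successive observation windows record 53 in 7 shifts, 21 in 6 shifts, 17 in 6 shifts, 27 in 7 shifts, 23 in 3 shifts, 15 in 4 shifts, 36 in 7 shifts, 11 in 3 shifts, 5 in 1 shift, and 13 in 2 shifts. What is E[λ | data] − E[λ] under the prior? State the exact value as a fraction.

Total count: 53 + 21 + 17 + 27 + 23 + 15 + 36 + 11 + 5 + 13 = 221.
Total exposure: 7 + 6 + 6 + 7 + 3 + 4 + 7 + 3 + 1 + 2 = 46 shifts.
Conjugate update: add total count to the shape and total exposure to the rate, giving Gamma(246, 61).
Posterior mean = 246/61 = 246/61; prior mean = 25/15 = 5/3. Difference = 246/61 − 5/3 = 433/183.

433/183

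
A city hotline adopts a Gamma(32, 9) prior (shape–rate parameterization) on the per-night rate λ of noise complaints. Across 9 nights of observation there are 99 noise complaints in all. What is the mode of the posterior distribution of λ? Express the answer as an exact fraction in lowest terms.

65/9

Total count 99 over total exposure 9 nights.
Gamma(α, β) with Poisson data over total exposure Σt gives posterior Gamma(α+Σx, β+Σt) = Gamma(131, 18).
Posterior mode = (α'−1)/β' = 130/18 = 65/9.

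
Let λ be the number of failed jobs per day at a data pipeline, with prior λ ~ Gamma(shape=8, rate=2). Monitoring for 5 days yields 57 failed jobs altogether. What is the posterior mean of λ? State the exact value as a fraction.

Total count 57 over total exposure 5 days.
Conjugate update: add total count to the shape and total exposure to the rate, giving Gamma(65, 7).
Posterior mean = α'/β' = 65/7.

65/7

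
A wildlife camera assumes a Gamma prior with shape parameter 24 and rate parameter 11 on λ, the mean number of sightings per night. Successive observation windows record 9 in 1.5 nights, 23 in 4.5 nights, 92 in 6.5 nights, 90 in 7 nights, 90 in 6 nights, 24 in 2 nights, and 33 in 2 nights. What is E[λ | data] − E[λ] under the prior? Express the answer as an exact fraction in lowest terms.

6526/891

Total count: 9 + 23 + 92 + 90 + 90 + 24 + 33 = 361.
Total exposure: 1.5 + 4.5 + 6.5 + 7 + 6 + 2 + 2 = 29.5 nights.
The Gamma prior is conjugate for the Poisson rate, so λ | data ~ Gamma(24+361, 11+29.5) = Gamma(385, 81/2).
Posterior mean = 385/(81/2) = 770/81; prior mean = 24/11 = 24/11. Difference = 770/81 − 24/11 = 6526/891.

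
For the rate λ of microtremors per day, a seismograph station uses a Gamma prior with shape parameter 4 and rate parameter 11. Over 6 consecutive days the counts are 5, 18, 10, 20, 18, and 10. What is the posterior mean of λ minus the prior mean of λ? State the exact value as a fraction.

51/11

Total count: 5 + 18 + 10 + 20 + 18 + 10 = 81.
Total exposure: 6 days.
Conjugate update: add total count to the shape and total exposure to the rate, giving Gamma(85, 17).
Posterior mean = 85/17 = 5; prior mean = 4/11 = 4/11. Difference = 5 − 4/11 = 51/11.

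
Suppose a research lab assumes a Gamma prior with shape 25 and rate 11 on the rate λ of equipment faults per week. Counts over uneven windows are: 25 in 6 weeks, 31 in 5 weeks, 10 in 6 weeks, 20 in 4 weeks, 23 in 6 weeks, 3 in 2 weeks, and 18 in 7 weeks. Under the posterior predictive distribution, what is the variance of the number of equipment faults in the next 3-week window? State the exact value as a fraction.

23250/2209

Total count: 25 + 31 + 10 + 20 + 23 + 3 + 18 = 130.
Total exposure: 6 + 5 + 6 + 4 + 6 + 2 + 7 = 36 weeks.
By Gamma–Poisson conjugacy, the posterior is Gamma(α + Σx, β + Σt) = Gamma(25 + 130, 11 + 36) = Gamma(155, 47).
The posterior predictive for a window of length T is Negative Binomial with variance T·α'·(β'+T)/β'² = 3·155·50/2209 = 23250/2209.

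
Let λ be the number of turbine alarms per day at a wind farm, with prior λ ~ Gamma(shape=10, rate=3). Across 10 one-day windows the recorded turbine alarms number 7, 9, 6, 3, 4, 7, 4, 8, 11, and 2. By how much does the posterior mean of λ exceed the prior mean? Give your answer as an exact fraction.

83/39

Total count: 7 + 9 + 6 + 3 + 4 + 7 + 4 + 8 + 11 + 2 = 61.
Total exposure: 10 days.
Conjugate update: add total count to the shape and total exposure to the rate, giving Gamma(71, 13).
Posterior mean = 71/13 = 71/13; prior mean = 10/3 = 10/3. Difference = 71/13 − 10/3 = 83/39.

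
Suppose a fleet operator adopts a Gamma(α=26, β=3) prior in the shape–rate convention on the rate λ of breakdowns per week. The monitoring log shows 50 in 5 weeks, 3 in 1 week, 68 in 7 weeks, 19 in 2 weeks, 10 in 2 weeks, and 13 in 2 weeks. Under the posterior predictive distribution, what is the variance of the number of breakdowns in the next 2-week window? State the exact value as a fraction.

Total count: 50 + 3 + 68 + 19 + 10 + 13 = 163.
Total exposure: 5 + 1 + 7 + 2 + 2 + 2 = 19 weeks.
Posterior: α' = 26 + 163 = 189, β' = 3 + 19 = 22.
The posterior predictive for a window of length T is Negative Binomial with variance T·α'·(β'+T)/β'² = 2·189·24/484 = 2268/121.

2268/121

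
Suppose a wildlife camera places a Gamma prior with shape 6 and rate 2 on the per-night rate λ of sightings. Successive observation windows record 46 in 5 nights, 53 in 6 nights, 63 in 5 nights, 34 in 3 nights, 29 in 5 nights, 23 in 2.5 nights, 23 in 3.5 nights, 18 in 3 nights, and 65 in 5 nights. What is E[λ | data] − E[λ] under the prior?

6

Total count: 46 + 53 + 63 + 34 + 29 + 23 + 23 + 18 + 65 = 354.
Total exposure: 5 + 6 + 5 + 3 + 5 + 2.5 + 3.5 + 3 + 5 = 38 nights.
Conjugate update: add total count to the shape and total exposure to the rate, giving Gamma(360, 40).
Posterior mean = 360/40 = 9; prior mean = 6/2 = 3. Difference = 9 − 3 = 6.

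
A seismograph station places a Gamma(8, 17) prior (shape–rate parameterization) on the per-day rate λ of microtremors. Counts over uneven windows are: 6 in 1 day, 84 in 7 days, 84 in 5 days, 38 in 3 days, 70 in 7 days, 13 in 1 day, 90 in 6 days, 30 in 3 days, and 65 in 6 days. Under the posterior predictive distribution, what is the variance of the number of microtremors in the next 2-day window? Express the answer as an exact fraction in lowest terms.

1769/98

Total count: 6 + 84 + 84 + 38 + 70 + 13 + 90 + 30 + 65 = 480.
Total exposure: 1 + 7 + 5 + 3 + 7 + 1 + 6 + 3 + 6 = 39 days.
Posterior: α' = 8 + 480 = 488, β' = 17 + 39 = 56.
The posterior predictive for a window of length T is Negative Binomial with variance T·α'·(β'+T)/β'² = 2·488·58/3136 = 1769/98.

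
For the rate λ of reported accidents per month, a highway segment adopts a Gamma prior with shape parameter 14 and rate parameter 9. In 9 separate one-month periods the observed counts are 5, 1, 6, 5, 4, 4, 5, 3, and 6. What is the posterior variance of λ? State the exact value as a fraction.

Total count: 5 + 1 + 6 + 5 + 4 + 4 + 5 + 3 + 6 = 39.
Total exposure: 9 months.
Conjugate update: add total count to the shape and total exposure to the rate, giving Gamma(53, 18).
Posterior variance = α'/β'² = 53/324.

53/324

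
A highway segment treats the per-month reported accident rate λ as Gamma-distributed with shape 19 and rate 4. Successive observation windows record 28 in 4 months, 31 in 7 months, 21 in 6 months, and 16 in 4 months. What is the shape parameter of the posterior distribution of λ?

Total count: 28 + 31 + 21 + 16 = 96.
Total exposure: 4 + 7 + 6 + 4 = 21 months.
Gamma(α, β) with Poisson data over total exposure Σt gives posterior Gamma(α+Σx, β+Σt) = Gamma(115, 25).

115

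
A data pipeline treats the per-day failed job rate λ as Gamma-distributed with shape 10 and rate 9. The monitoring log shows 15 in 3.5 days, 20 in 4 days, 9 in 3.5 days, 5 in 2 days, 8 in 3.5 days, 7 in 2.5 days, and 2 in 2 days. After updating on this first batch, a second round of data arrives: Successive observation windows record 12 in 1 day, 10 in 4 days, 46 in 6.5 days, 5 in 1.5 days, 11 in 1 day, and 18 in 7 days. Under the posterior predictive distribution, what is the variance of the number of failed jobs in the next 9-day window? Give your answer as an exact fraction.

10680/289

Total count: 15 + 20 + 9 + 5 + 8 + 7 + 2 = 66.
Total exposure: 3.5 + 4 + 3.5 + 2 + 3.5 + 2.5 + 2 = 21 days.
After the first batch: Gamma(10 + 66, 9 + 21) = Gamma(76, 30).
Total count: 12 + 10 + 46 + 5 + 11 + 18 = 102.
Total exposure: 1 + 4 + 6.5 + 1.5 + 1 + 7 = 21 days.
After the second batch: Gamma(76 + 102, 30 + 21) = Gamma(178, 51).
The posterior predictive for a window of length T is Negative Binomial with variance T·α'·(β'+T)/β'² = 9·178·60/2601 = 10680/289.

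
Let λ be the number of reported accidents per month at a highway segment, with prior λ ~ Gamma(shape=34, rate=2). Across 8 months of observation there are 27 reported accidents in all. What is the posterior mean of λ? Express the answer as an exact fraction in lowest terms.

61/10

Total count 27 over total exposure 8 months.
Posterior: α' = 34 + 27 = 61, β' = 2 + 8 = 10.
Posterior mean = α'/β' = 61/10.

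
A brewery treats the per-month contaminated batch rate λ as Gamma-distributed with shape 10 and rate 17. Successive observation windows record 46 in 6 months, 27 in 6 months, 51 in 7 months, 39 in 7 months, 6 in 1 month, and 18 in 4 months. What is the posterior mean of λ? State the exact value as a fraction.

Total count: 46 + 27 + 51 + 39 + 6 + 18 = 187.
Total exposure: 6 + 6 + 7 + 7 + 1 + 4 = 31 months.
Posterior: α' = 10 + 187 = 197, β' = 17 + 31 = 48.
Posterior mean = α'/β' = 197/48.

197/48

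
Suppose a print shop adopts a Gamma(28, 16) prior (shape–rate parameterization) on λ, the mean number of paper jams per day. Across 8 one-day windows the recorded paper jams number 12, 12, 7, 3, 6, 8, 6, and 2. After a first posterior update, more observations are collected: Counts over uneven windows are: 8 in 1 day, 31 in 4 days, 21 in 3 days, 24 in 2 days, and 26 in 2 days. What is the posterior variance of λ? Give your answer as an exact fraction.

97/648

Total count: 12 + 12 + 7 + 3 + 6 + 8 + 6 + 2 = 56.
Total exposure: 8 days.
After the first batch: Gamma(28 + 56, 16 + 8) = Gamma(84, 24).
Total count: 8 + 31 + 21 + 24 + 26 = 110.
Total exposure: 1 + 4 + 3 + 2 + 2 = 12 days.
After the second batch: Gamma(84 + 110, 24 + 12) = Gamma(194, 36).
Posterior variance = α'/β'² = 194/1296 = 97/648.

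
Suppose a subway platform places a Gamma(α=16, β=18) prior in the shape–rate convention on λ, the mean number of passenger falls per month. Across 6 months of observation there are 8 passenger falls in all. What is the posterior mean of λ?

1

Total count 8 over total exposure 6 months.
By Gamma–Poisson conjugacy, the posterior is Gamma(α + Σx, β + Σt) = Gamma(16 + 8, 18 + 6) = Gamma(24, 24).
Posterior mean = α'/β' = 24/24 = 1.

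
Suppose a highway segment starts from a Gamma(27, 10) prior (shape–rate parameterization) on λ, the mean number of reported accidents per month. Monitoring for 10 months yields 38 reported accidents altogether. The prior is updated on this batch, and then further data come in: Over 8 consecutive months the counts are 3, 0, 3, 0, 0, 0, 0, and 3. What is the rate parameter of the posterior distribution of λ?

Total count 38 over total exposure 10 months.
After the first batch: Gamma(27 + 38, 10 + 10) = Gamma(65, 20).
Total count: 3 + 0 + 3 + 0 + 0 + 0 + 0 + 3 = 9.
Total exposure: 8 months.
After the second batch: Gamma(65 + 9, 20 + 8) = Gamma(74, 28).

28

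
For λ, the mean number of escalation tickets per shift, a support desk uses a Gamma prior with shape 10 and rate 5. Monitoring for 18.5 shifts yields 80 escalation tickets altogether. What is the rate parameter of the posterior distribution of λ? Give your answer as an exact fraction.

Total count 80 over total exposure 18.5 shifts.
By Gamma–Poisson conjugacy, the posterior is Gamma(α + Σx, β + Σt) = Gamma(10 + 80, 5 + 18.5) = Gamma(90, 47/2).

47/2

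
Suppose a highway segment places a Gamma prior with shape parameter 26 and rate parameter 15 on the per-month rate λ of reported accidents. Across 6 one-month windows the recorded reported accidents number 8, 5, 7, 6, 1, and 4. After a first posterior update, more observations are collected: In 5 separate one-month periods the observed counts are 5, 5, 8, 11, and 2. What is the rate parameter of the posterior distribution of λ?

26

Total count: 8 + 5 + 7 + 6 + 1 + 4 = 31.
Total exposure: 6 months.
After the first batch: Gamma(26 + 31, 15 + 6) = Gamma(57, 21).
Total count: 5 + 5 + 8 + 11 + 2 = 31.
Total exposure: 5 months.
After the second batch: Gamma(57 + 31, 21 + 5) = Gamma(88, 26).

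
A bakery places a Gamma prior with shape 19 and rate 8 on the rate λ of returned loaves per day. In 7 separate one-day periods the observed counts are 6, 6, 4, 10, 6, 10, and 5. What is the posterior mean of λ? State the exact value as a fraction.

22/5

Total count: 6 + 6 + 4 + 10 + 6 + 10 + 5 = 47.
Total exposure: 7 days.
By Gamma–Poisson conjugacy, the posterior is Gamma(α + Σx, β + Σt) = Gamma(19 + 47, 8 + 7) = Gamma(66, 15).
Posterior mean = α'/β' = 66/15 = 22/5.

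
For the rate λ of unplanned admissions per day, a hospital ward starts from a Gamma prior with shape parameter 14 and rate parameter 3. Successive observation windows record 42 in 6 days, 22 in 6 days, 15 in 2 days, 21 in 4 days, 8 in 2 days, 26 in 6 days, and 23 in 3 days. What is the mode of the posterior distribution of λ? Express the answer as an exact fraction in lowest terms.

Total count: 42 + 22 + 15 + 21 + 8 + 26 + 23 = 157.
Total exposure: 6 + 6 + 2 + 4 + 2 + 6 + 3 = 29 days.
The Gamma prior is conjugate for the Poisson rate, so λ | data ~ Gamma(14+157, 3+29) = Gamma(171, 32).
Posterior mode = (α'−1)/β' = 170/32 = 85/16.

85/16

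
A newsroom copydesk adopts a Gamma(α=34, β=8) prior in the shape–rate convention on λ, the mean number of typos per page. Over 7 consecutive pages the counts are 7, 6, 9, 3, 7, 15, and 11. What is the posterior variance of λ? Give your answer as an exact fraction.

Total count: 7 + 6 + 9 + 3 + 7 + 15 + 11 = 58.
Total exposure: 7 pages.
By Gamma–Poisson conjugacy, the posterior is Gamma(α + Σx, β + Σt) = Gamma(34 + 58, 8 + 7) = Gamma(92, 15).
Posterior variance = α'/β'² = 92/225.

92/225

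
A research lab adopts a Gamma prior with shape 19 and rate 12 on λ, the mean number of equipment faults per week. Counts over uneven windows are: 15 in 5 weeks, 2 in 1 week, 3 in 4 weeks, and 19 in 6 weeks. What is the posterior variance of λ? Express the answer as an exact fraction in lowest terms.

29/392

Total count: 15 + 2 + 3 + 19 = 39.
Total exposure: 5 + 1 + 4 + 6 = 16 weeks.
Posterior: α' = 19 + 39 = 58, β' = 12 + 16 = 28.
Posterior variance = α'/β'² = 58/784 = 29/392.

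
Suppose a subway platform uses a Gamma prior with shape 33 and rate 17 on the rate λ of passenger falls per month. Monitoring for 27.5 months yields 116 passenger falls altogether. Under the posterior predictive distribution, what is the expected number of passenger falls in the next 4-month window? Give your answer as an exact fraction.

1192/89

Total count 116 over total exposure 27.5 months.
Posterior: α' = 33 + 116 = 149, β' = 17 + 27.5 = 89/2.
Predictive mean over a 4-month window = T·E[λ|data] = 4·149/(89/2) = 1192/89.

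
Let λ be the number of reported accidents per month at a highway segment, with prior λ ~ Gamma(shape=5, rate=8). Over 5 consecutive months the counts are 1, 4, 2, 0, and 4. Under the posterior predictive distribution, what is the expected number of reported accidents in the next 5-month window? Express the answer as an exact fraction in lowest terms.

Total count: 1 + 4 + 2 + 0 + 4 = 11.
Total exposure: 5 months.
By Gamma–Poisson conjugacy, the posterior is Gamma(α + Σx, β + Σt) = Gamma(5 + 11, 8 + 5) = Gamma(16, 13).
Predictive mean over a 5-month window = T·E[λ|data] = 5·16/13 = 80/13.

80/13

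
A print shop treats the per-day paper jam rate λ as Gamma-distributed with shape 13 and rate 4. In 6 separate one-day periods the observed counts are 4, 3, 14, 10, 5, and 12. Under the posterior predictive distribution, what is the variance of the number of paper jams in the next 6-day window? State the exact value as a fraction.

1464/25

Total count: 4 + 3 + 14 + 10 + 5 + 12 = 48.
Total exposure: 6 days.
The Gamma prior is conjugate for the Poisson rate, so λ | data ~ Gamma(13+48, 4+6) = Gamma(61, 10).
The posterior predictive for a window of length T is Negative Binomial with variance T·α'·(β'+T)/β'² = 6·61·16/100 = 1464/25.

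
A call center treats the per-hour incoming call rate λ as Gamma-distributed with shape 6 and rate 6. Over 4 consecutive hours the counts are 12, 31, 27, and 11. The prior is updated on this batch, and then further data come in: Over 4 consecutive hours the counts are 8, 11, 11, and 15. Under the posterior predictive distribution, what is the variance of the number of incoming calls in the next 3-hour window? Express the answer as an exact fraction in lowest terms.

1683/49

Total count: 12 + 31 + 27 + 11 = 81.
Total exposure: 4 hours.
After the first batch: Gamma(6 + 81, 6 + 4) = Gamma(87, 10).
Total count: 8 + 11 + 11 + 15 = 45.
Total exposure: 4 hours.
After the second batch: Gamma(87 + 45, 10 + 4) = Gamma(132, 14).
The posterior predictive for a window of length T is Negative Binomial with variance T·α'·(β'+T)/β'² = 3·132·17/196 = 1683/49.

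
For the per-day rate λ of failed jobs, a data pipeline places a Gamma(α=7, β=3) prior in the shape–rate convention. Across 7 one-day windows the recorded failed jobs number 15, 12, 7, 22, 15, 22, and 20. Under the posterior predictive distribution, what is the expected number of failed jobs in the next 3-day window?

36

Total count: 15 + 12 + 7 + 22 + 15 + 22 + 20 = 113.
Total exposure: 7 days.
By Gamma–Poisson conjugacy, the posterior is Gamma(α + Σx, β + Σt) = Gamma(7 + 113, 3 + 7) = Gamma(120, 10).
Predictive mean over a 3-day window = T·E[λ|data] = 3·120/10 = 36.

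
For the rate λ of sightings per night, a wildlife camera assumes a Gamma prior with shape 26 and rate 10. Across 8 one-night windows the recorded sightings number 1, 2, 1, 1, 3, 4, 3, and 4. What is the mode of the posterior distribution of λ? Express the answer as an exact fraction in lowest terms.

Total count: 1 + 2 + 1 + 1 + 3 + 4 + 3 + 4 = 19.
Total exposure: 8 nights.
Posterior: α' = 26 + 19 = 45, β' = 10 + 8 = 18.
Posterior mode = (α'−1)/β' = 44/18 = 22/9.

22/9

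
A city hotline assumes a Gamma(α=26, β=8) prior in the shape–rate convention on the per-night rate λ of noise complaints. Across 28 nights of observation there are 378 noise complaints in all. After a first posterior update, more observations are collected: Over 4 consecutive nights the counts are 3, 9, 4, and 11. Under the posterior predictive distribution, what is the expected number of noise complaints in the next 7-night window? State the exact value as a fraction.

3017/40

Total count 378 over total exposure 28 nights.
After the first batch: Gamma(26 + 378, 8 + 28) = Gamma(404, 36).
Total count: 3 + 9 + 4 + 11 = 27.
Total exposure: 4 nights.
After the second batch: Gamma(404 + 27, 36 + 4) = Gamma(431, 40).
Predictive mean over a 7-night window = T·E[λ|data] = 7·431/40 = 3017/40.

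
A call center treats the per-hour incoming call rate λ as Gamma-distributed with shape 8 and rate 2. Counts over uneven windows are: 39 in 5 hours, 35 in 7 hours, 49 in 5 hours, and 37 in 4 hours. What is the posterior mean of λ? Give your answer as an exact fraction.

Total count: 39 + 35 + 49 + 37 = 160.
Total exposure: 5 + 7 + 5 + 4 = 21 hours.
By Gamma–Poisson conjugacy, the posterior is Gamma(α + Σx, β + Σt) = Gamma(8 + 160, 2 + 21) = Gamma(168, 23).
Posterior mean = α'/β' = 168/23.

168/23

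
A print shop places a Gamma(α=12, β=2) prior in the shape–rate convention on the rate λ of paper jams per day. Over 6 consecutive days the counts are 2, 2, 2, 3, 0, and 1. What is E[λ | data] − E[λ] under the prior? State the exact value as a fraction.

Total count: 2 + 2 + 2 + 3 + 0 + 1 = 10.
Total exposure: 6 days.
Conjugate update: add total count to the shape and total exposure to the rate, giving Gamma(22, 8).
Posterior mean = 22/8 = 11/4; prior mean = 12/2 = 6. Difference = 11/4 − 6 = -13/4.

-13/4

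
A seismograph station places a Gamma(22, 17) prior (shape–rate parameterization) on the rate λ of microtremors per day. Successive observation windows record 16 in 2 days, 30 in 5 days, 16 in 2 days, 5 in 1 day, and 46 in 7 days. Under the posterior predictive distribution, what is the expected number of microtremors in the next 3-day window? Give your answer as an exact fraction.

Total count: 16 + 30 + 16 + 5 + 46 = 113.
Total exposure: 2 + 5 + 2 + 1 + 7 = 17 days.
Posterior: α' = 22 + 113 = 135, β' = 17 + 17 = 34.
Predictive mean over a 3-day window = T·E[λ|data] = 3·135/34 = 405/34.

405/34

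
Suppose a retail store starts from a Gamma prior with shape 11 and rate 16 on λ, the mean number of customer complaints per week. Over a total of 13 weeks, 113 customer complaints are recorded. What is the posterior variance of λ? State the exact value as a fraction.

124/841

Total count 113 over total exposure 13 weeks.
Posterior: α' = 11 + 113 = 124, β' = 16 + 13 = 29.
Posterior variance = α'/β'² = 124/841.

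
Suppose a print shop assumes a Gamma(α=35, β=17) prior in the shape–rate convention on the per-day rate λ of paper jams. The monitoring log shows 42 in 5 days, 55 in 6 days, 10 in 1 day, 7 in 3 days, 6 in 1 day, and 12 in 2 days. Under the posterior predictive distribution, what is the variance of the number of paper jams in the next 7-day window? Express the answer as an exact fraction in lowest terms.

1002/25

Total count: 42 + 55 + 10 + 7 + 6 + 12 = 132.
Total exposure: 5 + 6 + 1 + 3 + 1 + 2 = 18 days.
Gamma(α, β) with Poisson data over total exposure Σt gives posterior Gamma(α+Σx, β+Σt) = Gamma(167, 35).
The posterior predictive for a window of length T is Negative Binomial with variance T·α'·(β'+T)/β'² = 7·167·42/1225 = 1002/25.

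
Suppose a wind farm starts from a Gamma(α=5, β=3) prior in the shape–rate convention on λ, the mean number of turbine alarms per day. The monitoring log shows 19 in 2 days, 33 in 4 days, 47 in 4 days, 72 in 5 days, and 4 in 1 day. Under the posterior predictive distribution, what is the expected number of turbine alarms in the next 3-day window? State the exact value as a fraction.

540/19

Total count: 19 + 33 + 47 + 72 + 4 = 175.
Total exposure: 2 + 4 + 4 + 5 + 1 = 16 days.
By Gamma–Poisson conjugacy, the posterior is Gamma(α + Σx, β + Σt) = Gamma(5 + 175, 3 + 16) = Gamma(180, 19).
Predictive mean over a 3-day window = T·E[λ|data] = 3·180/19 = 540/19.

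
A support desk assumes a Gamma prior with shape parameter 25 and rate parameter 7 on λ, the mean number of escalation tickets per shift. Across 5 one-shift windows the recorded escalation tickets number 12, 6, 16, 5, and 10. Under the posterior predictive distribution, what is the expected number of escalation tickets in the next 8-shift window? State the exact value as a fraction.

148/3

Total count: 12 + 6 + 16 + 5 + 10 = 49.
Total exposure: 5 shifts.
Gamma(α, β) with Poisson data over total exposure Σt gives posterior Gamma(α+Σx, β+Σt) = Gamma(74, 12).
Predictive mean over an 8-shift window = T·E[λ|data] = 8·74/12 = 148/3.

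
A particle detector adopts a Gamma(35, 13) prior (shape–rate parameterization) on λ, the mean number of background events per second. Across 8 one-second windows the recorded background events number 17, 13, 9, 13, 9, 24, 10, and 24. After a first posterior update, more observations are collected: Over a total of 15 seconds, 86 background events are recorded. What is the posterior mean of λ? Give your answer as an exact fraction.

20/3

Total count: 17 + 13 + 9 + 13 + 9 + 24 + 10 + 24 = 119.
Total exposure: 8 seconds.
After the first batch: Gamma(35 + 119, 13 + 8) = Gamma(154, 21).
Total count 86 over total exposure 15 seconds.
After the second batch: Gamma(154 + 86, 21 + 15) = Gamma(240, 36).
Posterior mean = α'/β' = 240/36 = 20/3.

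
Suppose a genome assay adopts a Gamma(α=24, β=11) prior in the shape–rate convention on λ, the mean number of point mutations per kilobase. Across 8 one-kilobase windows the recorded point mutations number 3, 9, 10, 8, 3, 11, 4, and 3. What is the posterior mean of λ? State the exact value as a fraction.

75/19

Total count: 3 + 9 + 10 + 8 + 3 + 11 + 4 + 3 = 51.
Total exposure: 8 kilobases.
By Gamma–Poisson conjugacy, the posterior is Gamma(α + Σx, β + Σt) = Gamma(24 + 51, 11 + 8) = Gamma(75, 19).
Posterior mean = α'/β' = 75/19.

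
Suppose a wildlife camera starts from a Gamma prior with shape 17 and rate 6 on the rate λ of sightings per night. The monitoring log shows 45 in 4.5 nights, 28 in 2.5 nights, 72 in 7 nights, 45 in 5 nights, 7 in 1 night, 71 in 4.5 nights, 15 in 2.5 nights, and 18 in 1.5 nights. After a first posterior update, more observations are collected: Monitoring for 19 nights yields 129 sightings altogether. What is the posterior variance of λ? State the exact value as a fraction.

Total count: 45 + 28 + 72 + 45 + 7 + 71 + 15 + 18 = 301.
Total exposure: 4.5 + 2.5 + 7 + 5 + 1 + 4.5 + 2.5 + 1.5 = 28.5 nights.
After the first batch: Gamma(17 + 301, 6 + 28.5) = Gamma(318, 69/2).
Total count 129 over total exposure 19 nights.
After the second batch: Gamma(318 + 129, 69/2 + 19) = Gamma(447, 107/2).
Posterior variance = α'/β'² = 447/(11449/4) = 1788/11449.

1788/11449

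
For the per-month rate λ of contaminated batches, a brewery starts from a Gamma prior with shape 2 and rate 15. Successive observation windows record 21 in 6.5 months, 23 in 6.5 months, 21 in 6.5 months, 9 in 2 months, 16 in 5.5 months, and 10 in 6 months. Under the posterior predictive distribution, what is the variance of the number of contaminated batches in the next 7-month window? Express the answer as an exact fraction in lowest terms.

6545/384

Total count: 21 + 23 + 21 + 9 + 16 + 10 = 100.
Total exposure: 6.5 + 6.5 + 6.5 + 2 + 5.5 + 6 = 33 months.
The Gamma prior is conjugate for the Poisson rate, so λ | data ~ Gamma(2+100, 15+33) = Gamma(102, 48).
The posterior predictive for a window of length T is Negative Binomial with variance T·α'·(β'+T)/β'² = 7·102·55/2304 = 6545/384.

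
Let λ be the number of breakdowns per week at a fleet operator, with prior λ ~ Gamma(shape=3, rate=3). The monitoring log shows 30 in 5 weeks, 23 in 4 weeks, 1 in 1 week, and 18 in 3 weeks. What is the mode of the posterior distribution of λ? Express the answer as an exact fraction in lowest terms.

Total count: 30 + 23 + 1 + 18 = 72.
Total exposure: 5 + 4 + 1 + 3 = 13 weeks.
The Gamma prior is conjugate for the Poisson rate, so λ | data ~ Gamma(3+72, 3+13) = Gamma(75, 16).
Posterior mode = (α'−1)/β' = 74/16 = 37/8.

37/8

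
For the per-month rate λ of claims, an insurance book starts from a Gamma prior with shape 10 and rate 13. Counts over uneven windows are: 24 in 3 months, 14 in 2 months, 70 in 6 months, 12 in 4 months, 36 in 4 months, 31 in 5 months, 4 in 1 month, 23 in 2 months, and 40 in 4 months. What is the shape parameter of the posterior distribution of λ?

Total count: 24 + 14 + 70 + 12 + 36 + 31 + 4 + 23 + 40 = 254.
Total exposure: 3 + 2 + 6 + 4 + 4 + 5 + 1 + 2 + 4 = 31 months.
Posterior: α' = 10 + 254 = 264, β' = 13 + 31 = 44.

264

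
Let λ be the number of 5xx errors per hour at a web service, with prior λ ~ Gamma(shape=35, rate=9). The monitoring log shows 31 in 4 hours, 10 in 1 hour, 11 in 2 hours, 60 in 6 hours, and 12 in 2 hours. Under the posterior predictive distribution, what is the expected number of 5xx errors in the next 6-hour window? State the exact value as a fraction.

Total count: 31 + 10 + 11 + 60 + 12 = 124.
Total exposure: 4 + 1 + 2 + 6 + 2 = 15 hours.
Conjugate update: add total count to the shape and total exposure to the rate, giving Gamma(159, 24).
Predictive mean over a 6-hour window = T·E[λ|data] = 6·159/24 = 159/4.

159/4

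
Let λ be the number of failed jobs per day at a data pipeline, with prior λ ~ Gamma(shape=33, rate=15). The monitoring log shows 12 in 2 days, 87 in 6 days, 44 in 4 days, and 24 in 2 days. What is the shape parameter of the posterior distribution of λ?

200

Total count: 12 + 87 + 44 + 24 = 167.
Total exposure: 2 + 6 + 4 + 2 = 14 days.
Posterior: α' = 33 + 167 = 200, β' = 15 + 14 = 29.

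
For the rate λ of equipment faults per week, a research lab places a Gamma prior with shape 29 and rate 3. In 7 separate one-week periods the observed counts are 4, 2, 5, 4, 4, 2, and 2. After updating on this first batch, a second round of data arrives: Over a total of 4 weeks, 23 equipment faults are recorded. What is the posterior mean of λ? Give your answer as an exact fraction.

75/14

Total count: 4 + 2 + 5 + 4 + 4 + 2 + 2 = 23.
Total exposure: 7 weeks.
After the first batch: Gamma(29 + 23, 3 + 7) = Gamma(52, 10).
Total count 23 over total exposure 4 weeks.
After the second batch: Gamma(52 + 23, 10 + 4) = Gamma(75, 14).
Posterior mean = α'/β' = 75/14.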